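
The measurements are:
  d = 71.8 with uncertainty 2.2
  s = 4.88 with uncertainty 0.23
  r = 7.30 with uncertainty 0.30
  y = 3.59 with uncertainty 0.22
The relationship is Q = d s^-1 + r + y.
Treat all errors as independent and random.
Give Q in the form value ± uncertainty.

Let p = d·s^-1 = 14.7. δp/p = √((1·δd/d)² + (-1·δs/s)²) = √(0.000939 + 0.00222) = 0.0562, so δp = 0.827.
Q = p + r + y: δQ = √(δp² + δr² + δy²) = √(0.684 + 0.0900 + 0.0484) = 0.907
Q = 25.6.

25.6 ± 0.907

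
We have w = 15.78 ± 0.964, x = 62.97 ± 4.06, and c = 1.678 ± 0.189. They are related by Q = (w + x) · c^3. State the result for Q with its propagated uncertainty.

Let u = w + x = 78.75. δu = √(δw² + δx²) = √(0.929 + 16.5) = 4.17, so δu/u = 0.0530.
Q is then a monomial in u, c:
δQ/Q = √((δu/u)² + (3·δc/c)²) = √(0.00281 + 0.114) = 0.342
Q = 372.1, so δQ = 0.342 × 372.1 = 127.

372.1 ± 127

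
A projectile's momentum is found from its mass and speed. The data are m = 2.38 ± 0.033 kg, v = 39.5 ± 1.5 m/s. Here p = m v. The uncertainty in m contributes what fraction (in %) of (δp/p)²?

(δp/p)² = (1·δm/m)² + (1·δv/v)²
  m term: (1×0.0139)² = 0.000192
  v term: (1×0.0380)² = 0.00144
Total = 0.00163. Share from m = 0.000192/0.00163 = 0.118.

11.8%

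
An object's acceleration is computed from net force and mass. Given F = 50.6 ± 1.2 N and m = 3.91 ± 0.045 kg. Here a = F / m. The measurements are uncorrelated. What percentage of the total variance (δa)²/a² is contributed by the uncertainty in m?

(δa/a)² = (1·δF/F)² + (-1·δm/m)²
  F term: (1×0.0237)² = 0.000562
  m term: (-1×0.0115)² = 0.000132
Total = 0.000695. Share from m = 0.000132/0.000695 = 0.191.

19.1%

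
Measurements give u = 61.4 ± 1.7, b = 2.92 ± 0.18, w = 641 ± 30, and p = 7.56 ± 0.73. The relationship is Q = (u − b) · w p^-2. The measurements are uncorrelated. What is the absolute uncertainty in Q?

Let h = u − b = 58.5. δh = √(δu² + δb²) = √(2.89 + 0.0324) = 1.71, so δh/h = 0.0292.
Q is then a monomial in h, w, p:
δQ/Q = √((δh/h)² + (1·δw/w)² + (-2·δp/p)²) = √(0.000855 + 0.00219 + 0.0373) = 0.201
Q = 656, so δQ = 0.201 × 656 = 132.

132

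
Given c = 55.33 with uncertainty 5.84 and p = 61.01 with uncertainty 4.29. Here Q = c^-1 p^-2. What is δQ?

8.54e-07

Each factor contributes (exponent × relative error)² to (δQ/Q)²:
  (-1·δc/c)² = (-1×0.106)² = 0.0111;  (-2·δp/p)² = (-2×0.0703)² = 0.0198
δQ/Q = √(0.0309) = 0.176
Q = 4.856e-06, so δQ = 0.176 × 4.856e-06 = 8.54e-07.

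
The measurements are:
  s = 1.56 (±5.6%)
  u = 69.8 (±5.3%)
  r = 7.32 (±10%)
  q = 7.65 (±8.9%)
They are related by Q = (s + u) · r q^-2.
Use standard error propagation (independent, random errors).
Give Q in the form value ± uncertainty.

8.93 ± 1.88

Let w = s + u = 71.4. δw = √(δs² + δu²) = √(0.00763 + 13.7) = 3.70, so δw/w = 0.0519.
Q is then a monomial in w, r, q:
δQ/Q = √((δw/w)² + (1·δr/r)² + (-2·δq/q)²) = √(0.00269 + 0.0100 + 0.0317) = 0.211
Q = 8.93, so δQ = 0.211 × 8.93 = 1.88.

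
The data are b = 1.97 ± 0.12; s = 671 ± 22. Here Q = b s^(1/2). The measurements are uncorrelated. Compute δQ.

Q is a product of powers, so relative uncertainties combine in quadrature:
  (1·δb/b)² = (1×0.0609)² = 0.00371;  (½·δs/s)² = (0.5×0.0328)² = 0.000269
δQ/Q = √(0.00398) = 0.0631
Q = 51.0, so δQ = 0.0631 × 51.0 = 3.22.

3.22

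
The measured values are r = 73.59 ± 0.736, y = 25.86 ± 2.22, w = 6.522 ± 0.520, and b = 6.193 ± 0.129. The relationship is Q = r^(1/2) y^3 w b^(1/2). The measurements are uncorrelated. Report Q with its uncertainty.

Each factor contributes (exponent × relative error)² to (δQ/Q)²:
  (½·δr/r)² = (0.5×0.0100)² = 2.5e-05;  (3·δy/y)² = (3×0.0858)² = 0.0663;  (1·δw/w)² = (1×0.0797)² = 0.00636;  (½·δb/b)² = (0.5×0.0208)² = 0.000108
δQ/Q = √(0.0728) = 0.270
Q = 2.408e+06, so δQ = 0.270 × 2.408e+06 = 6.5e+05.

(2.408 ± 0.650) × 10^6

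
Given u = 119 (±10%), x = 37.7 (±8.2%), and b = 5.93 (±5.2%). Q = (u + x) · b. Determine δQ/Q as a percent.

Let w = u + x = 157. δw = √(δu² + δx²) = √(142 + 9.56) = 12.3, so δw/w = 0.0785.
Q is then a monomial in w, b:
δQ/Q = √((δw/w)² + (1·δb/b)²) = √(0.00616 + 0.00270) = 0.0941

9.41%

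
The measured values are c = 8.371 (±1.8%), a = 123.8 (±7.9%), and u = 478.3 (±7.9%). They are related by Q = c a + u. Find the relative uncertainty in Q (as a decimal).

Let p = c·a = 1036. δp/p = √((1·δc/c)² + (1·δa/a)²) = √(0.000324 + 0.00624) = 0.0810, so δp = 84.0.
Q = p + u: δQ = √(δp² + δu²) = √(7050 + 1430) = 92.1
Q = 1515, so δQ/Q = 92.1/1515 = 0.0608.

0.0608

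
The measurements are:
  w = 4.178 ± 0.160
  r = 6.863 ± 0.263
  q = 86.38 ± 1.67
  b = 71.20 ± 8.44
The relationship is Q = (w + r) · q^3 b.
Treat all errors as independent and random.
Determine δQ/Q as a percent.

Let u = w + r = 11.04. δu = √(δw² + δr²) = √(0.0256 + 0.0692) = 0.308, so δu/u = 0.0279.
Q is then a monomial in u, q, b:
δQ/Q = √((δu/u)² + (3·δq/q)² + (1·δb/b)²) = √(0.000777 + 0.00336 + 0.0141) = 0.135

13.5%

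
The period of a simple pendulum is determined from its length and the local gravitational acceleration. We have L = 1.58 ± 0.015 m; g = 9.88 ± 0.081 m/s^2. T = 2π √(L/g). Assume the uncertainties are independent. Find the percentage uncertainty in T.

Since T is a product/quotient, work with relative uncertainties:
  (½·δL/L)² = (0.5×0.00949)² = 2.25e-05;  (−½·δg/g)² = (-0.5×0.00820)² = 1.68e-05
δT/T = √(3.93e-05) = 0.00627

0.627%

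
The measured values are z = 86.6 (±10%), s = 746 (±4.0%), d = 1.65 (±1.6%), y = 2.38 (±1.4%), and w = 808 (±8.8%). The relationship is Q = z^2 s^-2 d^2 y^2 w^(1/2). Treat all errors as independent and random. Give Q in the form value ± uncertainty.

Since Q is a product/quotient, work with relative uncertainties:
  (2·δz/z)² = (2×0.100)² = 0.0400;  (-2·δs/s)² = (-2×0.0400)² = 0.00640;  (2·δd/d)² = (2×0.0160)² = 0.00102;  (2·δy/y)² = (2×0.0140)² = 0.000784;  (½·δw/w)² = (0.5×0.0880)² = 0.00194
δQ/Q = √(0.0501) = 0.224
Q = 5.91, so δQ = 0.224 × 5.91 = 1.32.

5.91 ± 1.32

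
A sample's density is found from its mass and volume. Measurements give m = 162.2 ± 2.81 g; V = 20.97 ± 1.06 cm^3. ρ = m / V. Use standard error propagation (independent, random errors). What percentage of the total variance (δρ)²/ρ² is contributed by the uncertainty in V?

89.5%

(δρ/ρ)² = (1·δm/m)² + (-1·δV/V)²
  m term: (1×0.0173)² = 0.000300
  V term: (-1×0.0505)² = 0.00256
Total = 0.00286. Share from V = 0.00256/0.00286 = 0.895.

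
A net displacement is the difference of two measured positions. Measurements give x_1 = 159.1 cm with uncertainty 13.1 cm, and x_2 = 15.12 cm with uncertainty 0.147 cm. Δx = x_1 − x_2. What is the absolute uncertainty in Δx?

Δx is a linear combination, so absolute uncertainties add in quadrature:
  (δx_1)² = 172;  (δx_2)² = 0.0216
δΔx = √(172) = 13.1 cm

13.1 cm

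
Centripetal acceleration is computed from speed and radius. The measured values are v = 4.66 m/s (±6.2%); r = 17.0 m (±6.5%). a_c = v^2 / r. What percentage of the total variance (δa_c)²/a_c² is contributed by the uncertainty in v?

78.4%

(δa_c/a_c)² = (2·δv/v)² + (-1·δr/r)²
  v term: (2×0.0620)² = 0.0154
  r term: (-1×0.0650)² = 0.00423
Total = 0.0196. Share from v = 0.0154/0.0196 = 0.784.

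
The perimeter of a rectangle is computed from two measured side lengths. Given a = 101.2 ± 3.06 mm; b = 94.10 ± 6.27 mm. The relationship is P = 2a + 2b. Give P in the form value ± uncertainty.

P is a linear combination, so absolute uncertainties add in quadrature:
  (2·δa)² = 37.5;  (2·δb)² = 157
δP = √(195) = 14.0 mm
P = 390.6 mm.

390.6 ± 14.0 mm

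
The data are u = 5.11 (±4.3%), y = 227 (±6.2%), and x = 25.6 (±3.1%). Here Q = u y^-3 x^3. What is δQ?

Products/powers → add relative errors in quadrature, weighted by exponent:
  (1·δu/u)² = (1×0.0430)² = 0.00185;  (-3·δy/y)² = (-3×0.0620)² = 0.0346;  (3·δx/x)² = (3×0.0310)² = 0.00865
δQ/Q = √(0.0451) = 0.212
Q = 0.00733, so δQ = 0.212 × 0.00733 = 0.00156.

0.00156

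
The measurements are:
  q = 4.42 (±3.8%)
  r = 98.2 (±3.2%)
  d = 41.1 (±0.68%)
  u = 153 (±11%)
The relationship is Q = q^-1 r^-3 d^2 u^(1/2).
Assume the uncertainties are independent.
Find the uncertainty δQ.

Each factor contributes (exponent × relative error)² to (δQ/Q)²:
  (-1·δq/q)² = (-1×0.0380)² = 0.00144;  (-3·δr/r)² = (-3×0.0320)² = 0.00922;  (2·δd/d)² = (2×0.00680)² = 0.000185;  (½·δu/u)² = (0.5×0.110)² = 0.00303
δQ/Q = √(0.0139) = 0.118
Q = 0.00499, so δQ = 0.118 × 0.00499 = 0.000588.

0.000588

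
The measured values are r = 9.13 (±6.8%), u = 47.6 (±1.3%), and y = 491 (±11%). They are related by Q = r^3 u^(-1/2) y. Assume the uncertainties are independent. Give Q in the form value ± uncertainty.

For a monomial Q ∝ r^3, u^(-1/2), y, fractional errors add in quadrature:
  (3·δr/r)² = (3×0.0680)² = 0.0416;  (−½·δu/u)² = (-0.5×0.0130)² = 4.23e-05;  (1·δy/y)² = (1×0.110)² = 0.0121
δQ/Q = √(0.0538) = 0.232
Q = 54200, so δQ = 0.232 × 54200 = 12600.

54200 ± 12600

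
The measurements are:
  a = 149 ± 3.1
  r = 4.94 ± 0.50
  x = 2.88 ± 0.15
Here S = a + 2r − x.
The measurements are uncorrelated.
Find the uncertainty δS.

3.26

S is a linear combination, so absolute uncertainties add in quadrature:
  (δa)² = 9.61;  (2·δr)² = 1.00;  (δx)² = 0.0225
δS = √(10.6) = 3.26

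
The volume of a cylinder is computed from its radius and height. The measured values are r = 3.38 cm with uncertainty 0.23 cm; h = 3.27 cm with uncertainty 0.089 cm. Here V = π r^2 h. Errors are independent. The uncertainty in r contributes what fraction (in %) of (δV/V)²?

(δV/V)² = (2·δr/r)² + (1·δh/h)²
  r term: (2×0.0680)² = 0.0185
  h term: (1×0.0272)² = 0.000741
Total = 0.0193. Share from r = 0.0185/0.0193 = 0.962.

96.2%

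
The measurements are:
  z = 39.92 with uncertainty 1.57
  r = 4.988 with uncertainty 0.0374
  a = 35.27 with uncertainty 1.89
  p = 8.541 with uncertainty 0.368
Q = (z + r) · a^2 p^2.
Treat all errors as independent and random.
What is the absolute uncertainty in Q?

Let u = z + r = 44.91. δu = √(δz² + δr²) = √(2.46 + 0.00140) = 1.57, so δu/u = 0.0350.
Q is then a monomial in u, a, p:
δQ/Q = √((δu/u)² + (2·δa/a)² + (2·δp/p)²) = √(0.00122 + 0.0115 + 0.00743) = 0.142
Q = 4.075e+06, so δQ = 0.142 × 4.075e+06 = 5.78e+05.

5.78e+05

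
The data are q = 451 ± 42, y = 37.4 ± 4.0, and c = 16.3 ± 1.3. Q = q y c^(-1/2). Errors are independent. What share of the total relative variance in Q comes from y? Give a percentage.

52.7%

(δQ/Q)² = (1·δq/q)² + (1·δy/y)² + (−½·δc/c)²
  q term: (1×0.0931)² = 0.00867
  y term: (1×0.107)² = 0.0114
  c term: (-0.5×0.0798)² = 0.00159
Total = 0.0217. Share from y = 0.0114/0.0217 = 0.527.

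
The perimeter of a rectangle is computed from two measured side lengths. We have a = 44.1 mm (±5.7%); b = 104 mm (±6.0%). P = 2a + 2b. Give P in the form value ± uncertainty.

296 ± 13.5 mm

Absolute uncertainties add in quadrature for a linear combination:
  (2·δa)² = 25.3;  (2·δb)² = 156
δP = √(181) = 13.5 mm
P = 296 mm.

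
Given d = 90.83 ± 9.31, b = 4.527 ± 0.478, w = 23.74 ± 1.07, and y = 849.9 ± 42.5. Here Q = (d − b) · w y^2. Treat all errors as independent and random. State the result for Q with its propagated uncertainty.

Let u = d − b = 86.30. δu = √(δd² + δb²) = √(86.7 + 0.228) = 9.32, so δu/u = 0.108.
Q is then a monomial in u, w, y:
δQ/Q = √((δu/u)² + (1·δw/w)² + (2·δy/y)²) = √(0.0117 + 0.00203 + 0.0100) = 0.154
Q = 1.48e+09, so δQ = 0.154 × 1.48e+09 = 2.28e+08.

(1.480 ± 0.228) × 10^9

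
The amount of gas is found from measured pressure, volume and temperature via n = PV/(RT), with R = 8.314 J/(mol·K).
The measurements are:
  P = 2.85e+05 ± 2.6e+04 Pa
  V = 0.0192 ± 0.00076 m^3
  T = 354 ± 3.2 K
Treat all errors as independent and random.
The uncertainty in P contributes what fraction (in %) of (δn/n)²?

83.5%

(δn/n)² = (1·δP/P)² + (1·δV/V)² + (-1·δT/T)²
  P term: (1×0.0912)² = 0.00832
  V term: (1×0.0396)² = 0.00157
  T term: (-1×0.00904)² = 8.17e-05
Total = 0.00997. Share from P = 0.00832/0.00997 = 0.835.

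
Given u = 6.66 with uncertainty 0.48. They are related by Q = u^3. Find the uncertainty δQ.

Since Q is a product/quotient, work with relative uncertainties:
  (3·δu/u)² = (3×0.0721)² = 0.0467
δQ/Q = √(0.0467) = 0.216
Q = 295, so δQ = 0.216 × 295 = 63.9.

63.9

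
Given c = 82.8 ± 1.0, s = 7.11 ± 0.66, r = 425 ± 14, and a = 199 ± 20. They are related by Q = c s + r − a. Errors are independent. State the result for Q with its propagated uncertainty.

815 ± 60.3

Let p = c·s = 589. δp/p = √((1·δc/c)² + (1·δs/s)²) = √(0.000146 + 0.00862) = 0.0936, so δp = 55.1.
Q = p + r − a: δQ = √(δp² + δr² + δa²) = √(3040 + 196 + 400) = 60.3
Q = 815.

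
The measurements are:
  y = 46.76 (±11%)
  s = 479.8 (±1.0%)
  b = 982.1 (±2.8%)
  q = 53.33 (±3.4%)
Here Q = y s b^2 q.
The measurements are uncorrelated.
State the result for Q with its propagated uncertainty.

(1.154 ± 0.148) × 10^12

For a monomial Q ∝ y, s, b^2, q, fractional errors add in quadrature:
  (1·δy/y)² = (1×0.110)² = 0.0121;  (1·δs/s)² = (1×0.0100)² = 0.000100;  (2·δb/b)² = (2×0.0280)² = 0.00314;  (1·δq/q)² = (1×0.0340)² = 0.00116
δQ/Q = √(0.0165) = 0.128
Q = 1.154e+12, so δQ = 0.128 × 1.154e+12 = 1.48e+11.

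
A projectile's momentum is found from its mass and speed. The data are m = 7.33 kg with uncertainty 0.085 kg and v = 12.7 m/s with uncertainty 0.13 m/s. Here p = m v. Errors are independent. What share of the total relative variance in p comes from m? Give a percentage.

56.2%

(δp/p)² = (1·δm/m)² + (1·δv/v)²
  m term: (1×0.0116)² = 0.000134
  v term: (1×0.0102)² = 0.000105
Total = 0.000239. Share from m = 0.000134/0.000239 = 0.562.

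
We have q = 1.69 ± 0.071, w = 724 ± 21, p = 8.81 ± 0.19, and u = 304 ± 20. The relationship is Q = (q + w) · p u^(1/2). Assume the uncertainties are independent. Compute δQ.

Let h = q + w = 726. δh = √(δq² + δw²) = √(0.00504 + 441) = 21.0, so δh/h = 0.0289.
Q is then a monomial in h, p, u:
δQ/Q = √((δh/h)² + (1·δp/p)² + (½·δu/u)²) = √(0.000837 + 0.000465 + 0.00108) = 0.0488
Q = 1.11e+05, so δQ = 0.0488 × 1.11e+05 = 5440.

5440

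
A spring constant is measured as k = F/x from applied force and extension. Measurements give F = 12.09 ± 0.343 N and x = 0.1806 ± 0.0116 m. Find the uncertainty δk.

k is a product of powers, so relative uncertainties combine in quadrature:
  (1·δF/F)² = (1×0.0284)² = 0.000805;  (-1·δx/x)² = (-1×0.0642)² = 0.00413
δk/k = √(0.00493) = 0.0702
k = 66.94 N/m, so δk = 0.0702 × 66.94 = 4.70 N/m.

4.70 N/m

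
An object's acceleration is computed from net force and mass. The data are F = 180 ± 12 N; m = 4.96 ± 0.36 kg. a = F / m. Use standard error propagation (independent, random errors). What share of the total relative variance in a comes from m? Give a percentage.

(δa/a)² = (1·δF/F)² + (-1·δm/m)²
  F term: (1×0.0667)² = 0.00444
  m term: (-1×0.0726)² = 0.00527
Total = 0.00971. Share from m = 0.00527/0.00971 = 0.542.

54.2%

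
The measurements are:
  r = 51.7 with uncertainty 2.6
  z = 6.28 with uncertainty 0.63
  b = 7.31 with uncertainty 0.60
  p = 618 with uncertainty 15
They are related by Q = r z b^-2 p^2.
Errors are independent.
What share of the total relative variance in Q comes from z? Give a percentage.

(δQ/Q)² = (1·δr/r)² + (1·δz/z)² + (-2·δb/b)² + (2·δp/p)²
  r term: (1×0.0503)² = 0.00253
  z term: (1×0.100)² = 0.0101
  b term: (-2×0.0821)² = 0.0269
  p term: (2×0.0243)² = 0.00236
Total = 0.0419. Share from z = 0.0101/0.0419 = 0.240.

24.0%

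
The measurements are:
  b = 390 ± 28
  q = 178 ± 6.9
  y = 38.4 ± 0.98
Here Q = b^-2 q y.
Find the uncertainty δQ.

Since Q is a product/quotient, work with relative uncertainties:
  (-2·δb/b)² = (-2×0.0718)² = 0.0206;  (1·δq/q)² = (1×0.0388)² = 0.00150;  (1·δy/y)² = (1×0.0255)² = 0.000651
δQ/Q = √(0.0228) = 0.151
Q = 0.0449, so δQ = 0.151 × 0.0449 = 0.00678.

0.00678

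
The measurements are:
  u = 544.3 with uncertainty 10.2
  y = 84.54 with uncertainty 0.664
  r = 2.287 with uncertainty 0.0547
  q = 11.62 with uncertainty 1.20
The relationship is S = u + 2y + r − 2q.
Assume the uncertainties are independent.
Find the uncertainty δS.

Each term contributes (cᵢ δxᵢ)² to (δS)²:
  (δu)² = 104;  (2·δy)² = 1.76;  (δr)² = 0.00299;  (2·δq)² = 5.76
δS = √(112) = 10.6

10.6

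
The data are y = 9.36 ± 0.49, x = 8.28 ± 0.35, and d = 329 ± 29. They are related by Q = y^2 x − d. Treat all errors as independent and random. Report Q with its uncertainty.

396 ± 86.9

Let p = y^2·x = 725. δp/p = √((2·δy/y)² + (1·δx/x)²) = √(0.0110 + 0.00179) = 0.113, so δp = 81.9.
Q = p − d: δQ = √(δp² + δd²) = √(6710 + 841) = 86.9
Q = 396.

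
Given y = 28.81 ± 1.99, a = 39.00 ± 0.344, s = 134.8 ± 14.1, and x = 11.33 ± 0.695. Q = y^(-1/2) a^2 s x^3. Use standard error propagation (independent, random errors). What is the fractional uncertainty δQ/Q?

Since Q is a product/quotient, work with relative uncertainties:
  (−½·δy/y)² = (-0.5×0.0691)² = 0.00119;  (2·δa/a)² = (2×0.00882)² = 0.000311;  (1·δs/s)² = (1×0.105)² = 0.0109;  (3·δx/x)² = (3×0.0613)² = 0.0339
δQ/Q = √(0.0463) = 0.215

0.215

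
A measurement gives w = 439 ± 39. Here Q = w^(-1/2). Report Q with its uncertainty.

0.0477 ± 0.00212

Q ∝ w^(-1/2), so δQ/Q = |−½| · δw/w = 0.5 × 0.0888 = 0.0444.
Q = 0.0477, so δQ = 0.0444 × 0.0477 = 0.00212.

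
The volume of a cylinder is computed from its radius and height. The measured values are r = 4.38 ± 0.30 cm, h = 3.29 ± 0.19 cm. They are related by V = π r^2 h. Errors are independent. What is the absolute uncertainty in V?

29.5 cm^3

Relative error in a monomial: (δV/V)² = Σ (nᵢ · δxᵢ/xᵢ)².
  (2·δr/r)² = (2×0.0685)² = 0.0188;  (1·δh/h)² = (1×0.0578)² = 0.00334
δV/V = √(0.0221) = 0.149
V = 198 cm^3, so δV = 0.149 × 198 = 29.5 cm^3.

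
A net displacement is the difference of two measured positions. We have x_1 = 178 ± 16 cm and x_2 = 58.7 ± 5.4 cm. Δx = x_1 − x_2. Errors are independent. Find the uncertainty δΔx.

16.9 cm

Each term contributes (cᵢ δxᵢ)² to (δΔx)²:
  (δx_1)² = 256;  (δx_2)² = 29.2
δΔx = √(285) = 16.9 cm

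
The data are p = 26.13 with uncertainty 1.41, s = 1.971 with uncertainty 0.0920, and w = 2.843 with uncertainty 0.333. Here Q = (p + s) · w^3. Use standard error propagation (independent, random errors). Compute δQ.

229

Let u = p + s = 28.10. δu = √(δp² + δs²) = √(1.99 + 0.00846) = 1.41, so δu/u = 0.0503.
Q is then a monomial in u, w:
δQ/Q = √((δu/u)² + (3·δw/w)²) = √(0.00253 + 0.123) = 0.355
Q = 645.7, so δQ = 0.355 × 645.7 = 229.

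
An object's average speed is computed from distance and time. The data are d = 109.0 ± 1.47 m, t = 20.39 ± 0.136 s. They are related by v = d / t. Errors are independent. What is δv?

Each factor contributes (exponent × relative error)² to (δv/v)²:
  (1·δd/d)² = (1×0.0135)² = 0.000182;  (-1·δt/t)² = (-1×0.00667)² = 4.45e-05
δv/v = √(0.000226) = 0.0150
v = 5.346 m/s, so δv = 0.0150 × 5.346 = 0.0804 m/s.

0.0804 m/s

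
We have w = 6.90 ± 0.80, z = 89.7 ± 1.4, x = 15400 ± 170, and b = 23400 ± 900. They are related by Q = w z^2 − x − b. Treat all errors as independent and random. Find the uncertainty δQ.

6730

Let p = w·z^2 = 55500. δp/p = √((1·δw/w)² + (2·δz/z)²) = √(0.0134 + 0.000974) = 0.120, so δp = 6670.
Q = p − x − b: δQ = √(δp² + δx² + δb²) = √(4.44e+07 + 28900 + 8.1e+05) = 6730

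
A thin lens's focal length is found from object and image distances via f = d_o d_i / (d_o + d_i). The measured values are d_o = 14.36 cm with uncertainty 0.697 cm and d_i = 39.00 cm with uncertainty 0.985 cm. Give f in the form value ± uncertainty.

∂f/∂d_o = (d_i/(d_o+d_i))² = 0.534;  ∂f/∂d_i = (d_o/(d_o+d_i))² = 0.0724
δf = √((∂f/∂d_o · δd_o)² + (∂f/∂d_i · δd_i)²) = √(0.139 + 0.00509) = 0.379 cm
f = 10.50 cm.

10.50 ± 0.379 cm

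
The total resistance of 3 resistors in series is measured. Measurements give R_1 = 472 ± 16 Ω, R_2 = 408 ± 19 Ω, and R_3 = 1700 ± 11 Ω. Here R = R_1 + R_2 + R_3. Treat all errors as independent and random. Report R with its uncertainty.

R is a linear combination, so absolute uncertainties add in quadrature:
  (δR_1)² = 256;  (δR_2)² = 361;  (δR_3)² = 121
δR = √(738) = 27.2 Ω
R = 2580 Ω.

2580 ± 27.2 Ω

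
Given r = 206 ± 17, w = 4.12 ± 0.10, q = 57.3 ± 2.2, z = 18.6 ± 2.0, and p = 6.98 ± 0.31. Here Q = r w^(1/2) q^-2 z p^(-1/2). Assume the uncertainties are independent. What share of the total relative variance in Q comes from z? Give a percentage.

46.4%

(δQ/Q)² = (1·δr/r)² + (½·δw/w)² + (-2·δq/q)² + (1·δz/z)² + (−½·δp/p)²
  r term: (1×0.0825)² = 0.00681
  w term: (0.5×0.0243)² = 0.000147
  q term: (-2×0.0384)² = 0.00590
  z term: (1×0.108)² = 0.0116
  p term: (-0.5×0.0444)² = 0.000493
Total = 0.0249. Share from z = 0.0116/0.0249 = 0.464.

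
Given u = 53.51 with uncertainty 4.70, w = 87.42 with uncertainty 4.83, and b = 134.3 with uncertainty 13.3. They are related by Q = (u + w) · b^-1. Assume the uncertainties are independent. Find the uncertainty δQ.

0.115

Let h = u + w = 140.9. δh = √(δu² + δw²) = √(22.1 + 23.3) = 6.74, so δh/h = 0.0478.
Q is then a monomial in h, b:
δQ/Q = √((δh/h)² + (-1·δb/b)²) = √(0.00229 + 0.00981) = 0.110
Q = 1.049, so δQ = 0.110 × 1.049 = 0.115.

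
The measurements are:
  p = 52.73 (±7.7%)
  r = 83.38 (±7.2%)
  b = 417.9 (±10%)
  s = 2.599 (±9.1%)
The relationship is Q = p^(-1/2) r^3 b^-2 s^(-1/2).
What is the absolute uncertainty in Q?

Q is a product of powers, so relative uncertainties combine in quadrature:
  (−½·δp/p)² = (-0.5×0.0770)² = 0.00148;  (3·δr/r)² = (3×0.0720)² = 0.0467;  (-2·δb/b)² = (-2×0.100)² = 0.0400;  (−½·δs/s)² = (-0.5×0.0910)² = 0.00207
δQ/Q = √(0.0902) = 0.300
Q = 0.2835, so δQ = 0.300 × 0.2835 = 0.0852.

0.0852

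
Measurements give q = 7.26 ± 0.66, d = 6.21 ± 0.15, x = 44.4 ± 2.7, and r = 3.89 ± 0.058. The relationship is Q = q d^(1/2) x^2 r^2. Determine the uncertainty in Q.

83800

Since Q is a product/quotient, work with relative uncertainties:
  (1·δq/q)² = (1×0.0909)² = 0.00826;  (½·δd/d)² = (0.5×0.0242)² = 0.000146;  (2·δx/x)² = (2×0.0608)² = 0.0148;  (2·δr/r)² = (2×0.0149)² = 0.000889
δQ/Q = √(0.0241) = 0.155
Q = 5.4e+05, so δQ = 0.155 × 5.4e+05 = 83800.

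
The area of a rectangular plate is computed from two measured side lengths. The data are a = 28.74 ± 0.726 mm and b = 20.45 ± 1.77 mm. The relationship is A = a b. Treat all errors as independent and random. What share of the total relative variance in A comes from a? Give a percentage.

7.85%

(δA/A)² = (1·δa/a)² + (1·δb/b)²
  a term: (1×0.0253)² = 0.000638
  b term: (1×0.0866)² = 0.00749
Total = 0.00813. Share from a = 0.000638/0.00813 = 0.0785.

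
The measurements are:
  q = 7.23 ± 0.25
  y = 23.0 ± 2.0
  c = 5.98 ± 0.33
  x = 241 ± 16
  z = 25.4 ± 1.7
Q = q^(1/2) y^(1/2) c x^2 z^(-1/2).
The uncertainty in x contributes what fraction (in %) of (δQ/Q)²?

(δQ/Q)² = (½·δq/q)² + (½·δy/y)² + (1·δc/c)² + (2·δx/x)² + (−½·δz/z)²
  q term: (0.5×0.0346)² = 0.000299
  y term: (0.5×0.0870)² = 0.00189
  c term: (1×0.0552)² = 0.00305
  x term: (2×0.0664)² = 0.0176
  z term: (-0.5×0.0669)² = 0.00112
Total = 0.0240. Share from x = 0.0176/0.0240 = 0.735.

73.5%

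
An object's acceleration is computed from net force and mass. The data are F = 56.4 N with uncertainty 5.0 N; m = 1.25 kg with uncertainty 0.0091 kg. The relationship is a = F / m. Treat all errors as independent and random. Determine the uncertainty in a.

4.01 m/s^2

a is a product of powers, so relative uncertainties combine in quadrature:
  (1·δF/F)² = (1×0.0887)² = 0.00786;  (-1·δm/m)² = (-1×0.00728)² = 5.3e-05
δa/a = √(0.00791) = 0.0890
a = 45.1 m/s^2, so δa = 0.0890 × 45.1 = 4.01 m/s^2.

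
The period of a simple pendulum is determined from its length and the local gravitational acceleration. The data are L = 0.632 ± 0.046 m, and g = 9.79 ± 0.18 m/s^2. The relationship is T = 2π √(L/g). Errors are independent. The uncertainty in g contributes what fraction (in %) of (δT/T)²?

(δT/T)² = (½·δL/L)² + (−½·δg/g)²
  L term: (0.5×0.0728)² = 0.00132
  g term: (-0.5×0.0184)² = 8.45e-05
Total = 0.00141. Share from g = 8.45e-05/0.00141 = 0.0600.

6.00%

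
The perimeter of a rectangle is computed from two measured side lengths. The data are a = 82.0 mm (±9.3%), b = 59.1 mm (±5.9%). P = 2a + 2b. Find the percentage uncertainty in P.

Absolute uncertainties add in quadrature for a linear combination:
  (2·δa)² = 233;  (2·δb)² = 48.6
δP = √(281) = 16.8 mm
P = 282 mm, so δP/P = 16.8/282 = 0.0594.

5.94%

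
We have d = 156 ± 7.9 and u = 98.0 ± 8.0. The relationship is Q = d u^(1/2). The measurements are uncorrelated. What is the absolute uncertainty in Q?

Each factor contributes (exponent × relative error)² to (δQ/Q)²:
  (1·δd/d)² = (1×0.0506)² = 0.00256;  (½·δu/u)² = (0.5×0.0816)² = 0.00167
δQ/Q = √(0.00423) = 0.0650
Q = 1540, so δQ = 0.0650 × 1540 = 100.

100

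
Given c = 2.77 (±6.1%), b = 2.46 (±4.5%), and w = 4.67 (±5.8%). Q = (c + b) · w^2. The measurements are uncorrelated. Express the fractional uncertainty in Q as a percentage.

12.2%

Let u = c + b = 5.23. δu = √(δc² + δb²) = √(0.0286 + 0.0123) = 0.202, so δu/u = 0.0386.
Q is then a monomial in u, w:
δQ/Q = √((δu/u)² + (2·δw/w)²) = √(0.00149 + 0.0135) = 0.122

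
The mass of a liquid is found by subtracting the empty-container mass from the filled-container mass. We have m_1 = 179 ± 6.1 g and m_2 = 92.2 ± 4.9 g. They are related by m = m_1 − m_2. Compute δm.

7.82 g

For a sum/difference, combine absolute errors in quadrature:
  (δm_1)² = 37.2;  (δm_2)² = 24.0
δm = √(61.2) = 7.82 g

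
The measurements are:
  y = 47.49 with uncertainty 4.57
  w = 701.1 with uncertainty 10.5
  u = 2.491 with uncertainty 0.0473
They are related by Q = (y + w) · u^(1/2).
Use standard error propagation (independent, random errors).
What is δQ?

21.3

Let h = y + w = 748.6. δh = √(δy² + δw²) = √(20.9 + 110) = 11.5, so δh/h = 0.0153.
Q is then a monomial in h, u:
δQ/Q = √((δh/h)² + (½·δu/u)²) = √(0.000234 + 9.01e-05) = 0.0180
Q = 1181, so δQ = 0.0180 × 1181 = 21.3.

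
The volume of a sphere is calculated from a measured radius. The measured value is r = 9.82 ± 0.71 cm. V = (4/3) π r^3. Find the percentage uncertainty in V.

V ∝ r^3, so δV/V = |3| · δr/r = 3 × 0.0723 = 0.217.

21.7%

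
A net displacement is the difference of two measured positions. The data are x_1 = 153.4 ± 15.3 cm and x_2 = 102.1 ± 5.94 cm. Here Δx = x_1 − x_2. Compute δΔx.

Absolute uncertainties add in quadrature for a linear combination:
  (δx_1)² = 234;  (δx_2)² = 35.3
δΔx = √(269) = 16.4 cm

16.4 cm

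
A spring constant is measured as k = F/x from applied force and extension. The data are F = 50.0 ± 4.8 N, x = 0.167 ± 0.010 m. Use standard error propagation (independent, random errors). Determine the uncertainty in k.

Relative error in a monomial: (δk/k)² = Σ (nᵢ · δxᵢ/xᵢ)².
  (1·δF/F)² = (1×0.0960)² = 0.00922;  (-1·δx/x)² = (-1×0.0599)² = 0.00359
δk/k = √(0.0128) = 0.113
k = 299 N/m, so δk = 0.113 × 299 = 33.9 N/m.

33.9 N/m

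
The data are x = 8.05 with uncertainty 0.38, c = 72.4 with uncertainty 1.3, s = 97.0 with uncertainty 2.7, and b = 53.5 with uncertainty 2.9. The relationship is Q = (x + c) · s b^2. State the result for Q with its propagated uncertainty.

(2.23 ± 0.253) × 10^7

Let u = x + c = 80.5. δu = √(δx² + δc²) = √(0.144 + 1.69) = 1.35, so δu/u = 0.0168.
Q is then a monomial in u, s, b:
δQ/Q = √((δu/u)² + (1·δs/s)² + (2·δb/b)²) = √(0.000283 + 0.000775 + 0.0118) = 0.113
Q = 2.23e+07, so δQ = 0.113 × 2.23e+07 = 2.53e+06.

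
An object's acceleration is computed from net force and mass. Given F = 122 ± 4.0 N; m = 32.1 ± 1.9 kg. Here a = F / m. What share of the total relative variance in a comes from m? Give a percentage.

(δa/a)² = (1·δF/F)² + (-1·δm/m)²
  F term: (1×0.0328)² = 0.00107
  m term: (-1×0.0592)² = 0.00350
Total = 0.00458. Share from m = 0.00350/0.00458 = 0.765.

76.5%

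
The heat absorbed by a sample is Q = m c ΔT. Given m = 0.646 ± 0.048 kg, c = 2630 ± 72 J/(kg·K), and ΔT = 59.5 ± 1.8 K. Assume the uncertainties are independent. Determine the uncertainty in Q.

Q is a product of powers, so relative uncertainties combine in quadrature:
  (1·δm/m)² = (1×0.0743)² = 0.00552;  (1·δc/c)² = (1×0.0274)² = 0.000749;  (1·δΔT/ΔT)² = (1×0.0303)² = 0.000915
δQ/Q = √(0.00719) = 0.0848
Q = 1.01e+05 J, so δQ = 0.0848 × 1.01e+05 = 8570 J.

8570 J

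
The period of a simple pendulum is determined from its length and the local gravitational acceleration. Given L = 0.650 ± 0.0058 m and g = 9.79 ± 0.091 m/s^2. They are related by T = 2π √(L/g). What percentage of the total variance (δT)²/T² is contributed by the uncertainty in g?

52.0%

(δT/T)² = (½·δL/L)² + (−½·δg/g)²
  L term: (0.5×0.00892)² = 1.99e-05
  g term: (-0.5×0.00930)² = 2.16e-05
Total = 4.15e-05. Share from g = 2.16e-05/4.15e-05 = 0.520.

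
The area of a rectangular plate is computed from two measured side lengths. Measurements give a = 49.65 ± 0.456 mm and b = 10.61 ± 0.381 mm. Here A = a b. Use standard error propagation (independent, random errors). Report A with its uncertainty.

A is a product of powers, so relative uncertainties combine in quadrature:
  (1·δa/a)² = (1×0.00918)² = 8.44e-05;  (1·δb/b)² = (1×0.0359)² = 0.00129
δA/A = √(0.00137) = 0.0371
A = 526.8 mm^2, so δA = 0.0371 × 526.8 = 19.5 mm^2.

526.8 ± 19.5 mm^2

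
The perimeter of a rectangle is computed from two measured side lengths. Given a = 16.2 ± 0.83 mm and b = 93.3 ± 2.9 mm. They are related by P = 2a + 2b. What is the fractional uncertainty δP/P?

Absolute uncertainties add in quadrature for a linear combination:
  (2·δa)² = 2.76;  (2·δb)² = 33.6
δP = √(36.4) = 6.03 mm
P = 219 mm, so δP/P = 6.03/219 = 0.0275.

0.0275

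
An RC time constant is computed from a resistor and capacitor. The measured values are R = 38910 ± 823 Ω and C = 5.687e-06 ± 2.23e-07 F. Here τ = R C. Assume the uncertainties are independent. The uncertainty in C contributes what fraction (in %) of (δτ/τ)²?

(δτ/τ)² = (1·δR/R)² + (1·δC/C)²
  R term: (1×0.0212)² = 0.000447
  C term: (1×0.0392)² = 0.00154
Total = 0.00198. Share from C = 0.00154/0.00198 = 0.775.

77.5%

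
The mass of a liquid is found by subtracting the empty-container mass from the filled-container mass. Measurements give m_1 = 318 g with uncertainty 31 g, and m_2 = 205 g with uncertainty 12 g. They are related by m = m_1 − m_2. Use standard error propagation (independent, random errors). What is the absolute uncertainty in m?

33.2 g

Absolute uncertainties add in quadrature for a linear combination:
  (δm_1)² = 961;  (δm_2)² = 144
δm = √(1100) = 33.2 g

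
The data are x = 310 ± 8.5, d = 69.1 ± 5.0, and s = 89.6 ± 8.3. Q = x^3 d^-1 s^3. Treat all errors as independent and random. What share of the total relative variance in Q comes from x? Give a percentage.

7.58%

(δQ/Q)² = (3·δx/x)² + (-1·δd/d)² + (3·δs/s)²
  x term: (3×0.0274)² = 0.00677
  d term: (-1×0.0724)² = 0.00524
  s term: (3×0.0926)² = 0.0772
Total = 0.0892. Share from x = 0.00677/0.0892 = 0.0758.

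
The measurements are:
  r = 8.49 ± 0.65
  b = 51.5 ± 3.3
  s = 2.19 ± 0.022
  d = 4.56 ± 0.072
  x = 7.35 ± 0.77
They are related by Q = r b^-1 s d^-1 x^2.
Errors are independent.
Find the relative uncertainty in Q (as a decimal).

Relative error in a monomial: (δQ/Q)² = Σ (nᵢ · δxᵢ/xᵢ)².
  (1·δr/r)² = (1×0.0766)² = 0.00586;  (-1·δb/b)² = (-1×0.0641)² = 0.00411;  (1·δs/s)² = (1×0.0100)² = 0.000101;  (-1·δd/d)² = (-1×0.0158)² = 0.000249;  (2·δx/x)² = (2×0.105)² = 0.0439
δQ/Q = √(0.0542) = 0.233

0.233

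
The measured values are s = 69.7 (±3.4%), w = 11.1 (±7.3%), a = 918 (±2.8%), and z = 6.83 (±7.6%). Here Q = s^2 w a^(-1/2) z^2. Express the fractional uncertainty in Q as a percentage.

Since Q is a product/quotient, work with relative uncertainties:
  (2·δs/s)² = (2×0.0340)² = 0.00462;  (1·δw/w)² = (1×0.0730)² = 0.00533;  (−½·δa/a)² = (-0.5×0.0280)² = 0.000196;  (2·δz/z)² = (2×0.0760)² = 0.0231
δQ/Q = √(0.0333) = 0.182

18.2%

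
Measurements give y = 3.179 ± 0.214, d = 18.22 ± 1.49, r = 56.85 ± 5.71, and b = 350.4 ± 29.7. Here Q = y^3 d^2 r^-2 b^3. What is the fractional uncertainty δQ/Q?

For a monomial Q ∝ y^3, d^2, r^-2, b^3, fractional errors add in quadrature:
  (3·δy/y)² = (3×0.0673)² = 0.0408;  (2·δd/d)² = (2×0.0818)² = 0.0268;  (-2·δr/r)² = (-2×0.100)² = 0.0404;  (3·δb/b)² = (3×0.0848)² = 0.0647
δQ/Q = √(0.173) = 0.415

0.415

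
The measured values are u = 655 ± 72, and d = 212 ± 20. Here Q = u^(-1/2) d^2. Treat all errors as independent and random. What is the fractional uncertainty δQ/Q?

0.197

For a monomial Q ∝ u^(-1/2), d^2, fractional errors add in quadrature:
  (−½·δu/u)² = (-0.5×0.110)² = 0.00302;  (2·δd/d)² = (2×0.0943)² = 0.0356
δQ/Q = √(0.0386) = 0.197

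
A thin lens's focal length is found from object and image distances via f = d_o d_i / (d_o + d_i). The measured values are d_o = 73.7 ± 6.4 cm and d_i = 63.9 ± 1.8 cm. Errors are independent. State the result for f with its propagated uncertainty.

∂f/∂d_o = (d_i/(d_o+d_i))² = 0.216;  ∂f/∂d_i = (d_o/(d_o+d_i))² = 0.287
δf = √((∂f/∂d_o · δd_o)² + (∂f/∂d_i · δd_i)²) = √(1.90 + 0.267) = 1.47 cm
f = 34.2 cm.

34.2 ± 1.47 cm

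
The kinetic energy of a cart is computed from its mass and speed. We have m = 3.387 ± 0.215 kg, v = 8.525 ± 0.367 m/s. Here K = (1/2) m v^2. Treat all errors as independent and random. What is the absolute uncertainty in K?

13.2 J

Relative error in a monomial: (δK/K)² = Σ (nᵢ · δxᵢ/xᵢ)².
  (1·δm/m)² = (1×0.0635)² = 0.00403;  (2·δv/v)² = (2×0.0430)² = 0.00741
δK/K = √(0.0114) = 0.107
K = 123.1 J, so δK = 0.107 × 123.1 = 13.2 J.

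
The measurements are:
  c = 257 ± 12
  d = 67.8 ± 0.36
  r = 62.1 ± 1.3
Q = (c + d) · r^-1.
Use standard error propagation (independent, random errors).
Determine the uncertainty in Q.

Let u = c + d = 325. δu = √(δc² + δd²) = √(144 + 0.130) = 12.0, so δu/u = 0.0370.
Q is then a monomial in u, r:
δQ/Q = √((δu/u)² + (-1·δr/r)²) = √(0.00137 + 0.000438) = 0.0425
Q = 5.23, so δQ = 0.0425 × 5.23 = 0.222.

0.222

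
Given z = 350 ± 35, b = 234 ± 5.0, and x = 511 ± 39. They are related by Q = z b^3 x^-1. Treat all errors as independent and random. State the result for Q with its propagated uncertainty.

Each factor contributes (exponent × relative error)² to (δQ/Q)²:
  (1·δz/z)² = (1×0.100)² = 0.0100;  (3·δb/b)² = (3×0.0214)² = 0.00411;  (-1·δx/x)² = (-1×0.0763)² = 0.00582
δQ/Q = √(0.0199) = 0.141
Q = 8.78e+06, so δQ = 0.141 × 8.78e+06 = 1.24e+06.

(8.78 ± 1.24) × 10^6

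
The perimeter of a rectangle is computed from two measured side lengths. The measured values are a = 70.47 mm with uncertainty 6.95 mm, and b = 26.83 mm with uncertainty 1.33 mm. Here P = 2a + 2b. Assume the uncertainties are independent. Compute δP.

14.2 mm

Each term contributes (cᵢ δxᵢ)² to (δP)²:
  (2·δa)² = 193;  (2·δb)² = 7.08
δP = √(200) = 14.2 mm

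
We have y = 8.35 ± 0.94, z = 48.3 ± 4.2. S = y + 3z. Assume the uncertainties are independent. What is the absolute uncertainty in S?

12.6

Sums and differences: (δS)² = Σ (cᵢ δxᵢ)².
  (δy)² = 0.884;  (3·δz)² = 159
δS = √(160) = 12.6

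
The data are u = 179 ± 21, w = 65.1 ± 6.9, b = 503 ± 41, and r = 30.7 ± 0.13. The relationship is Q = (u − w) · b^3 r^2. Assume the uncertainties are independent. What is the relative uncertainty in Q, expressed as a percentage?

31.2%

Let h = u − w = 114. δh = √(δu² + δw²) = √(441 + 47.6) = 22.1, so δh/h = 0.194.
Q is then a monomial in h, b, r:
δQ/Q = √((δh/h)² + (3·δb/b)² + (2·δr/r)²) = √(0.0377 + 0.0598 + 7.17e-05) = 0.312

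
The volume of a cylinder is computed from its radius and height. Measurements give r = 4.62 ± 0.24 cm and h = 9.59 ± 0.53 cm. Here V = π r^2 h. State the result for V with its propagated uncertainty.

643 ± 75.7 cm^3

V is a product of powers, so relative uncertainties combine in quadrature:
  (2·δr/r)² = (2×0.0519)² = 0.0108;  (1·δh/h)² = (1×0.0553)² = 0.00305
δV/V = √(0.0138) = 0.118
V = 643 cm^3, so δV = 0.118 × 643 = 75.7 cm^3.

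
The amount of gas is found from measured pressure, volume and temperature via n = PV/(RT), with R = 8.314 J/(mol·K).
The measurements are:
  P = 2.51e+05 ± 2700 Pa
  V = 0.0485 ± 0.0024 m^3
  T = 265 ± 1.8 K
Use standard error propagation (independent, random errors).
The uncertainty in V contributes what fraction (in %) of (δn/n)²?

93.8%

(δn/n)² = (1·δP/P)² + (1·δV/V)² + (-1·δT/T)²
  P term: (1×0.0108)² = 0.000116
  V term: (1×0.0495)² = 0.00245
  T term: (-1×0.00679)² = 4.61e-05
Total = 0.00261. Share from V = 0.00245/0.00261 = 0.938.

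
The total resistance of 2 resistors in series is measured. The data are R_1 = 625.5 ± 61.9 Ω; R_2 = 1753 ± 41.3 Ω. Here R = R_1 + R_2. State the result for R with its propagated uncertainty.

Sums and differences: (δR)² = Σ (cᵢ δxᵢ)².
  (δR_1)² = 3830;  (δR_2)² = 1710
δR = √(5540) = 74.4 Ω
R = 2378 Ω.

2378 ± 74.4 Ω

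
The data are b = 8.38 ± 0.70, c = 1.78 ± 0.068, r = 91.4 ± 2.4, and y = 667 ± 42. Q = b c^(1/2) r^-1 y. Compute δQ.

8.94

For a monomial Q ∝ b, c^(1/2), r^-1, y, fractional errors add in quadrature:
  (1·δb/b)² = (1×0.0835)² = 0.00698;  (½·δc/c)² = (0.5×0.0382)² = 0.000365;  (-1·δr/r)² = (-1×0.0263)² = 0.000689;  (1·δy/y)² = (1×0.0630)² = 0.00397
δQ/Q = √(0.0120) = 0.110
Q = 81.6, so δQ = 0.110 × 81.6 = 8.94.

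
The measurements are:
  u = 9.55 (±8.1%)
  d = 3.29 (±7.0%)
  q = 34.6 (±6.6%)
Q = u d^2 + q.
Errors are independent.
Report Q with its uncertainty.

Let p = u·d^2 = 103. δp/p = √((1·δu/u)² + (2·δd/d)²) = √(0.00656 + 0.0196) = 0.162, so δp = 16.7.
Q = p + q: δQ = √(δp² + δq²) = √(280 + 5.21) = 16.9
Q = 138.

138 ± 16.9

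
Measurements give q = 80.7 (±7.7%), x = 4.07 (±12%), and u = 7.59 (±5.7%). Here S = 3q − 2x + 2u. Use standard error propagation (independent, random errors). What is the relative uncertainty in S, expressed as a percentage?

7.50%

Sums and differences: (δS)² = Σ (cᵢ δxᵢ)².
  (3·δq)² = 348;  (2·δx)² = 0.954;  (2·δu)² = 0.749
δS = √(349) = 18.7
S = 249, so δS/S = 18.7/249 = 0.0750.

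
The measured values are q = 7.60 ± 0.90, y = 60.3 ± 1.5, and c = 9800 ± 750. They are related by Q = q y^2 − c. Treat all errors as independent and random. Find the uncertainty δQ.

3630

Let p = q·y^2 = 27600. δp/p = √((1·δq/q)² + (2·δy/y)²) = √(0.0140 + 0.00248) = 0.128, so δp = 3550.
Q = p − c: δQ = √(δp² + δc²) = √(1.26e+07 + 5.62e+05) = 3630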